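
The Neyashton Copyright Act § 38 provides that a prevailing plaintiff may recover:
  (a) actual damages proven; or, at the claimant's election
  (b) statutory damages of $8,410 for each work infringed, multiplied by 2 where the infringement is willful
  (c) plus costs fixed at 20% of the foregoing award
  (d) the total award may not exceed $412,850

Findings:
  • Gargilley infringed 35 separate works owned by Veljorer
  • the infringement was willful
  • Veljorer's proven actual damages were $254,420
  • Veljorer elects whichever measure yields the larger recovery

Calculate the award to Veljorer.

Statutory damages: 35 × $8,410 = $294,350
Doubled: 2 × $294,350 = $588,700
Greater of actual damages ($254,420) or enhanced statutory damages ($588,700): $588,700
Costs: 20% of $588,700 = $117,740
Award plus costs: $588,700 + $117,740 = $706,440
Cap at $412,850: $706,440 exceeds the cap → $412,850

$412,850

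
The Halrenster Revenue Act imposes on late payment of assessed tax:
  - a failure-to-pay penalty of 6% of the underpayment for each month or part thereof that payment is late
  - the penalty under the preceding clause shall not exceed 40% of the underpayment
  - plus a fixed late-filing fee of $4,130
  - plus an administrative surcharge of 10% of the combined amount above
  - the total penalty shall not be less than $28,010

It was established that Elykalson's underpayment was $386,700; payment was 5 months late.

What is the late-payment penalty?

Penalty: $132,154

Accrued rate: 6% × 5 = 30%, capped at 40% → 30%
Failure-to-pay penalty: 30% of $386,700 = $116,010
Penalty before surcharge: $116,010 + $4,130 = $120,140
Administrative surcharge: 10% of $120,140 = $12,014
Total penalty: $120,140 + $12,014 = $132,154
Minimum $28,010: $132,154 meets the minimum, no increase.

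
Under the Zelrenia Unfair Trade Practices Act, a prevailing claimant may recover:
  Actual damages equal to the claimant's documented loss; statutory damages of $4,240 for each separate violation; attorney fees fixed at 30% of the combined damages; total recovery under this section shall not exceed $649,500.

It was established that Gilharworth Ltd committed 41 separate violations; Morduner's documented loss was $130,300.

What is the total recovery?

Statutory damages: 41 × $4,240 = $173,840
Combined damages: $130,300 + $173,840 = $304,140
Attorney fees: 30% of $304,140 = $91,242
Total before cap: $304,140 + $91,242 = $395,382
Cap at $649,500: $395,382 is within the cap, no reduction.

$395,382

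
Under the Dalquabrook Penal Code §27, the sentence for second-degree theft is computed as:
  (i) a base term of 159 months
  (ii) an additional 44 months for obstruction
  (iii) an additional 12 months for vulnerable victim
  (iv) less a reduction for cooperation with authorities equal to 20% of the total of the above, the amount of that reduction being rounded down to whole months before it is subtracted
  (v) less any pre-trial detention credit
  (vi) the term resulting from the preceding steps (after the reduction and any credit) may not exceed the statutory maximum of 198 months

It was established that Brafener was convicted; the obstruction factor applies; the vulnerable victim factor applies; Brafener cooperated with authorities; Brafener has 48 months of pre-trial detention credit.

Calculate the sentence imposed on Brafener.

124 months

Obstruction enhancement: +44 months
Vulnerable victim enhancement: +12 months
Adjusted term: 159 months + 44 months + 12 months = 215 months
Cooperation with authorities reduction: 20% of 215 months = 43 months (rounded down)
After reduction: 215 − 43 = 172 months
Less pre-trial detention credit: 172 months − 48 months = 124 months
Cap at 198 months: 124 months is within the cap, no reduction.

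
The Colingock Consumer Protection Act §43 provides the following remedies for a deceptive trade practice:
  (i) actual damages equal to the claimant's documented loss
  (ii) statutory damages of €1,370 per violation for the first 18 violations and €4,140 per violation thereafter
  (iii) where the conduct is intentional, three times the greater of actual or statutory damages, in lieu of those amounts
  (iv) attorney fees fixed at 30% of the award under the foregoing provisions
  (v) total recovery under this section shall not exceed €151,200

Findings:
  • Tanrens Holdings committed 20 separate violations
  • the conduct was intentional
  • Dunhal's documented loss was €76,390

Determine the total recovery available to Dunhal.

Total recovery: €151,200

First 18 violations: 18 × €1,370 = €24,660
Remaining violations: (20 − 18) × €4,140 = €8,280
Statutory damages: €24,660 + €8,280 = €32,940
Greater of actual damages (€76,390) or statutory damages (€32,940): €76,390
Trebled: 3 × €76,390 = €229,170
Attorney fees: 30% of €229,170 = €68,751
Total before cap: €229,170 + €68,751 = €297,921
Cap at €151,200: €297,921 exceeds the cap → €151,200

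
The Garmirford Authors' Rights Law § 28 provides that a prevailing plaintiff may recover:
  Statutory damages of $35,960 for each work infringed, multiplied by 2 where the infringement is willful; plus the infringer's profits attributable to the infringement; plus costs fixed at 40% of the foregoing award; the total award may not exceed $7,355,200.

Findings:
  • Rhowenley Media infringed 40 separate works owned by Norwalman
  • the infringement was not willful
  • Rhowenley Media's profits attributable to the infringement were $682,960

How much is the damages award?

Statutory damages: 40 × $35,960 = $1,438,400
Infringement not willful: no ×2 enhancement.
Combined award: $1,438,400 + $682,960 = $2,121,360
Costs: 40% of $2,121,360 = $848,544
Award plus costs: $2,121,360 + $848,544 = $2,969,904
Cap at $7,355,200: $2,969,904 is within the cap, no reduction.

Award: $2,969,904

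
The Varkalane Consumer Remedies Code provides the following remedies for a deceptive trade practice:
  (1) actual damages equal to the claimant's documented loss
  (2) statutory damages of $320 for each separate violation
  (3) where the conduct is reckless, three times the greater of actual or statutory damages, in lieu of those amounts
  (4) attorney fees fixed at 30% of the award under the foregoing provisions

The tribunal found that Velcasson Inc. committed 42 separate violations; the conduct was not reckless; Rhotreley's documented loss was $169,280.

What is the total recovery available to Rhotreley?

$237,536

Statutory damages: 42 × $320 = $13,440
Conduct not reckless: the in-lieu enhancement does not apply.
Actual plus statutory damages: $169,280 + $13,440 = $182,720
Attorney fees: 30% of $182,720 = $54,816
Total recovery: $182,720 + $54,816 = $237,536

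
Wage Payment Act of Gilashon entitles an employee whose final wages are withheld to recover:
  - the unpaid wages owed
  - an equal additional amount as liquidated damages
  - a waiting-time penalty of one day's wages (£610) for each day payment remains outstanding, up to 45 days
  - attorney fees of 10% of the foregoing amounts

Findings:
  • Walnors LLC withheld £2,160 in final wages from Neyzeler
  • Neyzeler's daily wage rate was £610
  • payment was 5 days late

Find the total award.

Liquidated damages (equal amount): £2,160
Penalty days: min(5, 45) = 5
Waiting-time penalty: 5 × £610 = £3,050
Subtotal: £2,160 + £2,160 + £3,050 = £7,370
Attorney fees: 10% of £7,370 = £737
Total award: £7,370 + £737 = £8,107

£8,107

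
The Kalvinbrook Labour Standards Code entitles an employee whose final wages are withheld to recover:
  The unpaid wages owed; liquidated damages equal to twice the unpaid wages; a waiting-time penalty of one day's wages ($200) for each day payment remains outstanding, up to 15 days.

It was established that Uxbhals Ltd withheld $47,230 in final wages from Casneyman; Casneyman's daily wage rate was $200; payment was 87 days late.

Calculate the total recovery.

$144,690

Doubled: 2 × $47,230 = $94,460
Penalty days: min(87, 15) = 15
Waiting-time penalty: 15 × $200 = $3,000
Total award: $47,230 + $94,460 + $3,000 = $144,690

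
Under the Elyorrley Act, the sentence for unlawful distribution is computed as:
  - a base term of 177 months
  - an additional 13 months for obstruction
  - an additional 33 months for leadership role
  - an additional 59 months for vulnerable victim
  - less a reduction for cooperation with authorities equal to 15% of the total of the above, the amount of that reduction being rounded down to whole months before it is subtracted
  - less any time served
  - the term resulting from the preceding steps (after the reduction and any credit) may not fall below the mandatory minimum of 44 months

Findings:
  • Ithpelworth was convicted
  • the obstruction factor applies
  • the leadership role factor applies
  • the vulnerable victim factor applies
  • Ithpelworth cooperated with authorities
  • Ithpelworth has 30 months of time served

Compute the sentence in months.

Obstruction enhancement: +13 months
Leadership role enhancement: +33 months
Vulnerable victim enhancement: +59 months
Adjusted term: 177 months + 13 months + 33 months + 59 months = 282 months
Cooperation with authorities reduction: 15% of 282 months = 42 months (rounded down)
After reduction: 282 − 42 = 240 months
Less time served: 240 months − 30 months = 210 months
Minimum 44 months: 210 months meets the minimum, no increase.

210 months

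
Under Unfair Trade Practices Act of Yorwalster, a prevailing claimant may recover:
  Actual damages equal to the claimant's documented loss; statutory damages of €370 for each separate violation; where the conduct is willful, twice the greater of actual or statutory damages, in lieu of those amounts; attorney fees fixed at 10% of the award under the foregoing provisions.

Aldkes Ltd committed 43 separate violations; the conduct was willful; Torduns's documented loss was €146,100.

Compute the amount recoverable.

€321,420

Statutory damages: 43 × €370 = €15,910
Greater of actual damages (€146,100) or statutory damages (€15,910): €146,100
Doubled: 2 × €146,100 = €292,200
Attorney fees: 10% of €292,200 = €29,220
Total recovery: €292,200 + €29,220 = €321,420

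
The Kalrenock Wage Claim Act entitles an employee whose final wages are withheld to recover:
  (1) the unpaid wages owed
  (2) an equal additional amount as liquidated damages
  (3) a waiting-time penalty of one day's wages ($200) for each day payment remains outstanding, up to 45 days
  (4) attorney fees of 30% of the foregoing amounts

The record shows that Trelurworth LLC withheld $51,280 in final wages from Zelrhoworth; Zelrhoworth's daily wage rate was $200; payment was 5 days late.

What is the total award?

Liquidated damages (equal amount): $51,280
Penalty days: min(5, 45) = 5
Waiting-time penalty: 5 × $200 = $1,000
Subtotal: $51,280 + $51,280 + $1,000 = $103,560
Attorney fees: 30% of $103,560 = $31,068
Total award: $103,560 + $31,068 = $134,628

$134,628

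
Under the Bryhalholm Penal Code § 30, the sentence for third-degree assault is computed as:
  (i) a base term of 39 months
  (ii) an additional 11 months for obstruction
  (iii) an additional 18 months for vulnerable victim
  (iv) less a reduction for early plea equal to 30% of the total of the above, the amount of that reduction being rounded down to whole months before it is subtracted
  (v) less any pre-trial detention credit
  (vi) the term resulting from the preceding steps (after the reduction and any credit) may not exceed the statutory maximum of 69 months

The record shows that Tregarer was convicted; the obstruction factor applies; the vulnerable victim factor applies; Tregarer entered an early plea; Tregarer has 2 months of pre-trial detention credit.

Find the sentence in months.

Obstruction enhancement: +11 months
Vulnerable victim enhancement: +18 months
Adjusted term: 39 months + 11 months + 18 months = 68 months
Early plea reduction: 30% of 68 months = 20 months (rounded down)
After reduction: 68 − 20 = 48 months
Less pre-trial detention credit: 48 months − 2 months = 46 months
Cap at 69 months: 46 months is within the cap, no reduction.

46 months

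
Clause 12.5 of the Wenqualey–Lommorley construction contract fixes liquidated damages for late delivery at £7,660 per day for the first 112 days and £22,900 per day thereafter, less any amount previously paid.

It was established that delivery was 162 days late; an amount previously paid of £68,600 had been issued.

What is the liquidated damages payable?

£1,934,320

First 112 days: 112 × £7,660 = £857,920
Remaining days: (162 − 112) × £22,900 = £1,145,000
Accrued per-day damages: £857,920 + £1,145,000 = £2,002,920
Less amount previously paid: £2,002,920 − £68,600 = £1,934,320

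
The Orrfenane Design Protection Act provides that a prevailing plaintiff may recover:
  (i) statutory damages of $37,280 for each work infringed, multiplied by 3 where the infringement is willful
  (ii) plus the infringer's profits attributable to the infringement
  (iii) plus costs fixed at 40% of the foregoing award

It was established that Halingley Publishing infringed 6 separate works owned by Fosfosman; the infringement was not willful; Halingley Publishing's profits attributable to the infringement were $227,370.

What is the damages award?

Statutory damages: 6 × $37,280 = $223,680
Infringement not willful: no ×3 enhancement.
Combined award: $223,680 + $227,370 = $451,050
Costs: 40% of $451,050 = $180,420
Award plus costs: $451,050 + $180,420 = $631,470

Award: $631,470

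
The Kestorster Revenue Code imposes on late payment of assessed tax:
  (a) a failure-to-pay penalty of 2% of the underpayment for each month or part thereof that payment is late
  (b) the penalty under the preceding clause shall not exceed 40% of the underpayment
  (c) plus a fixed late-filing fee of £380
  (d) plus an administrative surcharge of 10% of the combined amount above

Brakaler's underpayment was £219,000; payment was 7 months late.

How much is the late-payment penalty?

Accrued rate: 2% × 7 = 14%, capped at 40% → 14%
Failure-to-pay penalty: 14% of £219,000 = £30,660
Penalty before surcharge: £30,660 + £380 = £31,040
Administrative surcharge: 10% of £31,040 = £3,104
Total penalty: £31,040 + £3,104 = £34,144

£34,144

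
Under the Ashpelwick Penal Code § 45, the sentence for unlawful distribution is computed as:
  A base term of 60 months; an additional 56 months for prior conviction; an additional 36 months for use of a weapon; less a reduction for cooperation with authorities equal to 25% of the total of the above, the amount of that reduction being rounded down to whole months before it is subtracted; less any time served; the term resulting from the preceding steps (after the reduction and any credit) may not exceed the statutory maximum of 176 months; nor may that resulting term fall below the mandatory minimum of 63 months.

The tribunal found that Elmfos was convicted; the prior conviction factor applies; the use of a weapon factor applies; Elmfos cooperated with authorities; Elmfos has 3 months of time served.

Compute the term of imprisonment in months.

111 months

Prior conviction enhancement: +56 months
Use of a weapon enhancement: +36 months
Adjusted term: 60 months + 56 months + 36 months = 152 months
Cooperation with authorities reduction: 25% of 152 months = 38 months (rounded down)
After reduction: 152 − 38 = 114 months
Less time served: 114 months − 3 months = 111 months
Cap at 176 months: 111 months is within the cap, no reduction.
Minimum 63 months: 111 months meets the minimum, no increase.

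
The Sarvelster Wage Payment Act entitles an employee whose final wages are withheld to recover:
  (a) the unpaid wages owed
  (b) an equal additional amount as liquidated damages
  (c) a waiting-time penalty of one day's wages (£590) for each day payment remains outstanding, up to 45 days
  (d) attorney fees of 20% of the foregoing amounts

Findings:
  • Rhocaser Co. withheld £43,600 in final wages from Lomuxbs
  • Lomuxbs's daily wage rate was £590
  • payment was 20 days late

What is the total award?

£118,800

Liquidated damages (equal amount): £43,600
Penalty days: min(20, 45) = 20
Waiting-time penalty: 20 × £590 = £11,800
Subtotal: £43,600 + £43,600 + £11,800 = £99,000
Attorney fees: 20% of £99,000 = £19,800
Total award: £99,000 + £19,800 = £118,800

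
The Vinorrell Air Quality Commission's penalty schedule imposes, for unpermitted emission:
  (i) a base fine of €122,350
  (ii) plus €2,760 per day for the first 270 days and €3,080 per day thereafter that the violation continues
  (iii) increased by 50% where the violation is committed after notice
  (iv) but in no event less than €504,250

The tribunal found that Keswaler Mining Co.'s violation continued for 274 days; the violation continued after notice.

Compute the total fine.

Civil penalty: €1,319,805

First 270 days: 270 × €2,760 = €745,200
Remaining days: (274 − 270) × €3,080 = €12,320
Per-day component: €745,200 + €12,320 = €757,520
Base plus per-day: €122,350 + €757,520 = €879,870
Enhancement: 50% of €879,870 = €439,935
Enhanced fine: €879,870 + €439,935 = €1,319,805
Minimum €504,250: €1,319,805 meets the minimum, no increase.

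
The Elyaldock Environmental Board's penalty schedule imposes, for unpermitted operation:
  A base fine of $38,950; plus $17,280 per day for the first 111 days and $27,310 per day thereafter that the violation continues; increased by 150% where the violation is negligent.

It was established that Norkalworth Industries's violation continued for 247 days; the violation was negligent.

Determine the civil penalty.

First 111 days: 111 × $17,280 = $1,918,080
Remaining days: (247 − 111) × $27,310 = $3,714,160
Per-day component: $1,918,080 + $3,714,160 = $5,632,240
Base plus per-day: $38,950 + $5,632,240 = $5,671,190
Enhancement: 150% of $5,671,190 = $8,506,785
Enhanced fine: $5,671,190 + $8,506,785 = $14,177,975

$14,177,975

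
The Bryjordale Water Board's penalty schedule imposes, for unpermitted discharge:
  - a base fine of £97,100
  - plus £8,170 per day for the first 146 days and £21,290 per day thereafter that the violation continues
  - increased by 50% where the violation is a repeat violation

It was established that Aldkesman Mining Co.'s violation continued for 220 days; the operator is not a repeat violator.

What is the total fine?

£2,865,380

First 146 days: 146 × £8,170 = £1,192,820
Remaining days: (220 − 146) × £21,290 = £1,575,460
Per-day component: £1,192,820 + £1,575,460 = £2,768,280
Base plus per-day: £97,100 + £2,768,280 = £2,865,380
The operator is not a repeat violator: no 50% increase.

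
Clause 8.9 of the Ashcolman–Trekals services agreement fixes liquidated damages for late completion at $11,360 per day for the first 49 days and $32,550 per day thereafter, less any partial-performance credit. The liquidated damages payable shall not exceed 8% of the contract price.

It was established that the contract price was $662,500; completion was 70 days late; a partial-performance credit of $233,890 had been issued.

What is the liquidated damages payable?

First 49 days: 49 × $11,360 = $556,640
Remaining days: (70 − 49) × $32,550 = $683,550
Accrued per-day damages: $556,640 + $683,550 = $1,240,190
Less partial-performance credit: $1,240,190 − $233,890 = $1,006,300
Cap: 8% of $662,500 = $53,000
Cap at $53,000: $1,006,300 exceeds the cap → $53,000

$53,000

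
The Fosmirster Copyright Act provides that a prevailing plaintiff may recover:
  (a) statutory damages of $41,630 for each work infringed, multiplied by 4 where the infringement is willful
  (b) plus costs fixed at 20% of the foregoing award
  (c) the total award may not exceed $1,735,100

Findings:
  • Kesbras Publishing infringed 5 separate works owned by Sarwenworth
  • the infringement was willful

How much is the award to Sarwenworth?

Statutory damages: 5 × $41,630 = $208,150
Multiplied by 4: 4 × $208,150 = $832,600
Costs: 20% of $832,600 = $166,520
Award plus costs: $832,600 + $166,520 = $999,120
Cap at $1,735,100: $999,120 is within the cap, no reduction.

$999,120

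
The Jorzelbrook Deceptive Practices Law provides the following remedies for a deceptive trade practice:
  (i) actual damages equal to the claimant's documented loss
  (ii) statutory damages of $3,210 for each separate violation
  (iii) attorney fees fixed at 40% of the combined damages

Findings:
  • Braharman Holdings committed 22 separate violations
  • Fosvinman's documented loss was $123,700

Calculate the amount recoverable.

$272,048

Statutory damages: 22 × $3,210 = $70,620
Combined damages: $123,700 + $70,620 = $194,320
Attorney fees: 40% of $194,320 = $77,728
Total recovery: $194,320 + $77,728 = $272,048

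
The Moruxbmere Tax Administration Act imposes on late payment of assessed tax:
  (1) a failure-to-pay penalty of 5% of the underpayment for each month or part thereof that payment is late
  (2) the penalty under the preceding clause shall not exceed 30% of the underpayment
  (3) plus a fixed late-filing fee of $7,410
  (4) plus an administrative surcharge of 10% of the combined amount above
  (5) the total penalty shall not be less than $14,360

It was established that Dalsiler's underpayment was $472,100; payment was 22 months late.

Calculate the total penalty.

$163,944

Accrued rate: 5% × 22 = 110%, capped at 30% → 30%
Failure-to-pay penalty: 30% of $472,100 = $141,630
Penalty before surcharge: $141,630 + $7,410 = $149,040
Administrative surcharge: 10% of $149,040 = $14,904
Total penalty: $149,040 + $14,904 = $163,944
Minimum $14,360: $163,944 meets the minimum, no increase.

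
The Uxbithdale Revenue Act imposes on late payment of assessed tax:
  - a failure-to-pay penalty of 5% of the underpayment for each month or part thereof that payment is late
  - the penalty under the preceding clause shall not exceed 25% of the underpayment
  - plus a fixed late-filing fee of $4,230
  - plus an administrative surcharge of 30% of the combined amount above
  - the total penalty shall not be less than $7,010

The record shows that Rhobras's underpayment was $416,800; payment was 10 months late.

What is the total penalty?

$140,959

Accrued rate: 5% × 10 = 50%, capped at 25% → 25%
Failure-to-pay penalty: 25% of $416,800 = $104,200
Penalty before surcharge: $104,200 + $4,230 = $108,430
Administrative surcharge: 30% of $108,430 = $32,529
Total penalty: $108,430 + $32,529 = $140,959
Minimum $7,010: $140,959 meets the minimum, no increase.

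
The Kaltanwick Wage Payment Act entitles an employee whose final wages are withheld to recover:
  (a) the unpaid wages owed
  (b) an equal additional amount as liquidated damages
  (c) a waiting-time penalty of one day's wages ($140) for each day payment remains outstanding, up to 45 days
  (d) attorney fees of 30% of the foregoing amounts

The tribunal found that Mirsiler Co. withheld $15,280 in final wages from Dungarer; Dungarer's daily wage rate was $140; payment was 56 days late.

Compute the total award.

$47,918

Liquidated damages (equal amount): $15,280
Penalty days: min(56, 45) = 45
Waiting-time penalty: 45 × $140 = $6,300
Subtotal: $15,280 + $15,280 + $6,300 = $36,860
Attorney fees: 30% of $36,860 = $11,058
Total award: $36,860 + $11,058 = $47,918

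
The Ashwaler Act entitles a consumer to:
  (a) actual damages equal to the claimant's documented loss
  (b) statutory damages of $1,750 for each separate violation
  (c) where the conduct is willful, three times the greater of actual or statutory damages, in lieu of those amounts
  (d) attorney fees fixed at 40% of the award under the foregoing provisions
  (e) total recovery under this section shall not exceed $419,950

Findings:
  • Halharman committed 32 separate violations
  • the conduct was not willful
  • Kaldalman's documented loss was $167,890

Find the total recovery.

$313,446

Statutory damages: 32 × $1,750 = $56,000
Conduct not willful: the in-lieu enhancement does not apply.
Actual plus statutory damages: $167,890 + $56,000 = $223,890
Attorney fees: 40% of $223,890 = $89,556
Total before cap: $223,890 + $89,556 = $313,446
Cap at $419,950: $313,446 is within the cap, no reduction.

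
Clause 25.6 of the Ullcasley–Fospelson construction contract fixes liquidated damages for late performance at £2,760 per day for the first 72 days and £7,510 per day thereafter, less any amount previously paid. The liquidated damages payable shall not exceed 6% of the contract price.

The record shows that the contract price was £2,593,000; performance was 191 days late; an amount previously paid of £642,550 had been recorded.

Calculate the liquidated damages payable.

£155,580

First 72 days: 72 × £2,760 = £198,720
Remaining days: (191 − 72) × £7,510 = £893,690
Accrued per-day damages: £198,720 + £893,690 = £1,092,410
Less amount previously paid: £1,092,410 − £642,550 = £449,860
Cap: 6% of £2,593,000 = £155,580
Cap at £155,580: £449,860 exceeds the cap → £155,580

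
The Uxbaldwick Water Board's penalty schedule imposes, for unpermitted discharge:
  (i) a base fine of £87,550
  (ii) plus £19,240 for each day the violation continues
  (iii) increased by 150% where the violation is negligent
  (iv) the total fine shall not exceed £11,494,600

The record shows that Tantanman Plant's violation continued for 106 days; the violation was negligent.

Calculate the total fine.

Per-day component: 106 × £19,240 = £2,039,440
Base plus per-day: £87,550 + £2,039,440 = £2,126,990
Enhancement: 150% of £2,126,990 = £3,190,485
Enhanced fine: £2,126,990 + £3,190,485 = £5,317,475
Cap at £11,494,600: £5,317,475 is within the cap, no reduction.

£5,317,475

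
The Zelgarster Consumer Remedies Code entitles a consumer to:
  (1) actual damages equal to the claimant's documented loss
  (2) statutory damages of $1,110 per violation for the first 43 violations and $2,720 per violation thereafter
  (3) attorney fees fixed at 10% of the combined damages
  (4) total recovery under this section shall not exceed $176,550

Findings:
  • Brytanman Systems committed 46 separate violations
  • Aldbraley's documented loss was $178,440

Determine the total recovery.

First 43 violations: 43 × $1,110 = $47,730
Remaining violations: (46 − 43) × $2,720 = $8,160
Statutory damages: $47,730 + $8,160 = $55,890
Combined damages: $178,440 + $55,890 = $234,330
Attorney fees: 10% of $234,330 = $23,433
Total before cap: $234,330 + $23,433 = $257,763
Cap at $176,550: $257,763 exceeds the cap → $176,550

$176,550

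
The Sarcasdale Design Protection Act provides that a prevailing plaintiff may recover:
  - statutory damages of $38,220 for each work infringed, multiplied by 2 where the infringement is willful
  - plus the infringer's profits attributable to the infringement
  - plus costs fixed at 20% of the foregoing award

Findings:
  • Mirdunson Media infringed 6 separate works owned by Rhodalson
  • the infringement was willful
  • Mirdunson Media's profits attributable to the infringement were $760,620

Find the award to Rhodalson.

$1,463,112

Statutory damages: 6 × $38,220 = $229,320
Doubled: 2 × $229,320 = $458,640
Combined award: $458,640 + $760,620 = $1,219,260
Costs: 20% of $1,219,260 = $243,852
Award plus costs: $1,219,260 + $243,852 = $1,463,112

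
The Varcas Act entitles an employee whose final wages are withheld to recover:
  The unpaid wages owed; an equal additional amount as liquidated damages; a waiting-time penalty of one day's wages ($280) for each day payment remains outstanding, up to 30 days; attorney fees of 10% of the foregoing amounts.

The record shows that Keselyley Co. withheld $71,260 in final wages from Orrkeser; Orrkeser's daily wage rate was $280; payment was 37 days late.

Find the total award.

Liquidated damages (equal amount): $71,260
Penalty days: min(37, 30) = 30
Waiting-time penalty: 30 × $280 = $8,400
Subtotal: $71,260 + $71,260 + $8,400 = $150,920
Attorney fees: 10% of $150,920 = $15,092
Total award: $150,920 + $15,092 = $166,012

$166,012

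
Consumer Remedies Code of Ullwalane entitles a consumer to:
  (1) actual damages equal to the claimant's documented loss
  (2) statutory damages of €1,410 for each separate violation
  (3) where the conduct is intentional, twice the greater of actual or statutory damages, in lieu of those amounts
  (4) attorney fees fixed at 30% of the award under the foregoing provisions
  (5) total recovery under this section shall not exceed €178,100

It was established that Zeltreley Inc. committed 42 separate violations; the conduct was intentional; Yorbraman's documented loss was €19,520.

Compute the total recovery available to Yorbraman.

Statutory damages: 42 × €1,410 = €59,220
Greater of actual damages (€19,520) or statutory damages (€59,220): €59,220
Doubled: 2 × €59,220 = €118,440
Attorney fees: 30% of €118,440 = €35,532
Total before cap: €118,440 + €35,532 = €153,972
Cap at €178,100: €153,972 is within the cap, no reduction.

€153,972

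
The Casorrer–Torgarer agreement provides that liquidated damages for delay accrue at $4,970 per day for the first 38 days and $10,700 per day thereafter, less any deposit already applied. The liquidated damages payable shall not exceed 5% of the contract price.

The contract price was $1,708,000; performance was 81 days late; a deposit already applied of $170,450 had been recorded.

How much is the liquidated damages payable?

First 38 days: 38 × $4,970 = $188,860
Remaining days: (81 − 38) × $10,700 = $460,100
Accrued per-day damages: $188,860 + $460,100 = $648,960
Less deposit already applied: $648,960 − $170,450 = $478,510
Cap: 5% of $1,708,000 = $85,400
Cap at $85,400: $478,510 exceeds the cap → $85,400

$85,400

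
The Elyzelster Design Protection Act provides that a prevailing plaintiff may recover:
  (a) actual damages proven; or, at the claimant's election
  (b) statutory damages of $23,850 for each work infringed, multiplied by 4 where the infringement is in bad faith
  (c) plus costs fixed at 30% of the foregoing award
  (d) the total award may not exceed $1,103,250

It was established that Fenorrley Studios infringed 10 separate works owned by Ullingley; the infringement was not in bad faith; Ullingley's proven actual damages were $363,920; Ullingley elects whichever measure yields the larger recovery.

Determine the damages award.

Award: $473,096

Statutory damages: 10 × $23,850 = $238,500
Infringement not in bad faith: no ×4 enhancement.
Greater of actual damages ($363,920) or statutory damages ($238,500): $363,920
Costs: 30% of $363,920 = $109,176
Award plus costs: $363,920 + $109,176 = $473,096
Cap at $1,103,250: $473,096 is within the cap, no reduction.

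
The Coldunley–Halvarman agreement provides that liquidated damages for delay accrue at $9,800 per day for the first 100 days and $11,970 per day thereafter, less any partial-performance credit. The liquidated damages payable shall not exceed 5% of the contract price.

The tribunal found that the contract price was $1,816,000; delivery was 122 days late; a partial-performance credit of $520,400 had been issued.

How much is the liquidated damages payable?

$90,800

First 100 days: 100 × $9,800 = $980,000
Remaining days: (122 − 100) × $11,970 = $263,340
Accrued per-day damages: $980,000 + $263,340 = $1,243,340
Less partial-performance credit: $1,243,340 − $520,400 = $722,940
Cap: 5% of $1,816,000 = $90,800
Cap at $90,800: $722,940 exceeds the cap → $90,800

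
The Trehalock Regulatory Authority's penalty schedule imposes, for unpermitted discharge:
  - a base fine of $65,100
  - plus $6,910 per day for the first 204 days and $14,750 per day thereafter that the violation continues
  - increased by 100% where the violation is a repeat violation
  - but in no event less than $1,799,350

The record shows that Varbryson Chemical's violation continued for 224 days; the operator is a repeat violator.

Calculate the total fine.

Civil penalty: $3,539,480

First 204 days: 204 × $6,910 = $1,409,640
Remaining days: (224 − 204) × $14,750 = $295,000
Per-day component: $1,409,640 + $295,000 = $1,704,640
Base plus per-day: $65,100 + $1,704,640 = $1,769,740
Enhancement: 100% of $1,769,740 = $1,769,740
Enhanced fine: $1,769,740 + $1,769,740 = $3,539,480
Minimum $1,799,350: $3,539,480 meets the minimum, no increase.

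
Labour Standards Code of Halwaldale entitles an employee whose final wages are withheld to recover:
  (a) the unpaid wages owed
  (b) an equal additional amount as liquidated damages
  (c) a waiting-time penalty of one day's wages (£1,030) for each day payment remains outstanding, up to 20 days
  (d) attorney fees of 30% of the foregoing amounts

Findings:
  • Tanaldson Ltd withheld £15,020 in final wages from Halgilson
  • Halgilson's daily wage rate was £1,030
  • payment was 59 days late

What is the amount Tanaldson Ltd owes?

£65,832

Liquidated damages (equal amount): £15,020
Penalty days: min(59, 20) = 20
Waiting-time penalty: 20 × £1,030 = £20,600
Subtotal: £15,020 + £15,020 + £20,600 = £50,640
Attorney fees: 30% of £50,640 = £15,192
Total award: £50,640 + £15,192 = £65,832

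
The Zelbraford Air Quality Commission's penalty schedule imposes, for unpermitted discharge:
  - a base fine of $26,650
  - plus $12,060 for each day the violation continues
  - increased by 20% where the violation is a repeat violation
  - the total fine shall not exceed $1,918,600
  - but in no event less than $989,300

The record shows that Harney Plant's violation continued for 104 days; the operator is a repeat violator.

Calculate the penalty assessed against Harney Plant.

$1,537,068

Per-day component: 104 × $12,060 = $1,254,240
Base plus per-day: $26,650 + $1,254,240 = $1,280,890
Enhancement: 20% of $1,280,890 = $256,178
Enhanced fine: $1,280,890 + $256,178 = $1,537,068
Cap at $1,918,600: $1,537,068 is within the cap, no reduction.
Minimum $989,300: $1,537,068 meets the minimum, no increase.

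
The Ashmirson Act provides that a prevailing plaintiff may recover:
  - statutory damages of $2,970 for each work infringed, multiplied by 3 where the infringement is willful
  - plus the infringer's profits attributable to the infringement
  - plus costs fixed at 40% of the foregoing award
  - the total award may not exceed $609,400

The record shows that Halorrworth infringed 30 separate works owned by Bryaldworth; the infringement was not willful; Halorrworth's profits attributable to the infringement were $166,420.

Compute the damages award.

Statutory damages: 30 × $2,970 = $89,100
Infringement not willful: no ×3 enhancement.
Combined award: $89,100 + $166,420 = $255,520
Costs: 40% of $255,520 = $102,208
Award plus costs: $255,520 + $102,208 = $357,728
Cap at $609,400: $357,728 is within the cap, no reduction.

$357,728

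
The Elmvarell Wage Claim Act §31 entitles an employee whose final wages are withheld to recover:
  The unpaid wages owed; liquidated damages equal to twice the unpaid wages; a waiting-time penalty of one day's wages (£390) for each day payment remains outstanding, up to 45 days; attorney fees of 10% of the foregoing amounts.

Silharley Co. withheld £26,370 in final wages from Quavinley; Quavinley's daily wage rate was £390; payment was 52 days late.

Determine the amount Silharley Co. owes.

Doubled: 2 × £26,370 = £52,740
Penalty days: min(52, 45) = 45
Waiting-time penalty: 45 × £390 = £17,550
Subtotal: £26,370 + £52,740 + £17,550 = £96,660
Attorney fees: 10% of £96,660 = £9,666
Total award: £96,660 + £9,666 = £106,326

£106,326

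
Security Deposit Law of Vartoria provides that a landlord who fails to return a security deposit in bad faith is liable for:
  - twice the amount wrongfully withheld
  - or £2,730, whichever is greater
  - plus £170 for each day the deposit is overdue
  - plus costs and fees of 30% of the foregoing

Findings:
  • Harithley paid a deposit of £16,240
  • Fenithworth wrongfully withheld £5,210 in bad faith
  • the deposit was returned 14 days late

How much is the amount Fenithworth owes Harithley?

£16,640

Doubled: 2 × £5,210 = £10,420
Minimum £2,730: £10,420 meets the minimum, no increase.
Late-return penalty: 14 × £170 = £2,380
Damages plus late penalty: £10,420 + £2,380 = £12,800
Costs and fees: 30% of £12,800 = £3,840
Total recovery: £12,800 + £3,840 = £16,640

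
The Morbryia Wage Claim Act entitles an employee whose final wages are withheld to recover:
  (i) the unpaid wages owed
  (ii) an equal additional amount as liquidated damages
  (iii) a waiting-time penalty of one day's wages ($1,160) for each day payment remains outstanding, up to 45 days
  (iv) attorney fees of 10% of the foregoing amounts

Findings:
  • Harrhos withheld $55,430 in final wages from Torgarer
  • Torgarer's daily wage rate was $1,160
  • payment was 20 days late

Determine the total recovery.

Liquidated damages (equal amount): $55,430
Penalty days: min(20, 45) = 20
Waiting-time penalty: 20 × $1,160 = $23,200
Subtotal: $55,430 + $55,430 + $23,200 = $134,060
Attorney fees: 10% of $134,060 = $13,406
Total award: $134,060 + $13,406 = $147,466

$147,466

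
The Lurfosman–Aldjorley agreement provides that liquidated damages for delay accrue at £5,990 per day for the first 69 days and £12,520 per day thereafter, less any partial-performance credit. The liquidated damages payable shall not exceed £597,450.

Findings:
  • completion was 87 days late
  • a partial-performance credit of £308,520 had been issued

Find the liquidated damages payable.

£330,150

First 69 days: 69 × £5,990 = £413,310
Remaining days: (87 − 69) × £12,520 = £225,360
Accrued per-day damages: £413,310 + £225,360 = £638,670
Less partial-performance credit: £638,670 − £308,520 = £330,150
Cap at £597,450: £330,150 is within the cap, no reduction.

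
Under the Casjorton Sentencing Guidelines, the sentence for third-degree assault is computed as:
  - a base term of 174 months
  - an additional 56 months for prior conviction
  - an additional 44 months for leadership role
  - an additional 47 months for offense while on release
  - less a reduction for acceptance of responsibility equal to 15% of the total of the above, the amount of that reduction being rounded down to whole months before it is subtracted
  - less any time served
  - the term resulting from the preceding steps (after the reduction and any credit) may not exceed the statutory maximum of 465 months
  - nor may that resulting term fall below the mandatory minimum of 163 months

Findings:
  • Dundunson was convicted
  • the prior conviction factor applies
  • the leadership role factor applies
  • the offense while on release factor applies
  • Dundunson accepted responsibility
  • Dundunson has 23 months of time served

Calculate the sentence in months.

Sentence: 250 months

Prior conviction enhancement: +56 months
Leadership role enhancement: +44 months
Offense while on release enhancement: +47 months
Adjusted term: 174 months + 56 months + 44 months + 47 months = 321 months
Acceptance of responsibility reduction: 15% of 321 months = 48 months (rounded down)
After reduction: 321 − 48 = 273 months
Less time served: 273 months − 23 months = 250 months
Cap at 465 months: 250 months is within the cap, no reduction.
Minimum 163 months: 250 months meets the minimum, no increase.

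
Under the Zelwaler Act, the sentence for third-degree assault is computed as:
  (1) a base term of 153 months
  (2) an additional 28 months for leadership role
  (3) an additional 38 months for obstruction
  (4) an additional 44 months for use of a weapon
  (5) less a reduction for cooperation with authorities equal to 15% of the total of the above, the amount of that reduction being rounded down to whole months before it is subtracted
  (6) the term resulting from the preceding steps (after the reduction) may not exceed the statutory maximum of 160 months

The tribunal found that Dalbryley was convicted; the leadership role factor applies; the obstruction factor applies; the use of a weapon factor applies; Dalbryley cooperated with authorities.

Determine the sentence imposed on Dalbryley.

Leadership role enhancement: +28 months
Obstruction enhancement: +38 months
Use of a weapon enhancement: +44 months
Adjusted term: 153 months + 28 months + 38 months + 44 months = 263 months
Cooperation with authorities reduction: 15% of 263 months = 39 months (rounded down)
After reduction: 263 − 39 = 224 months
Cap at 160 months: 224 months exceeds the cap → 160 months

160 months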